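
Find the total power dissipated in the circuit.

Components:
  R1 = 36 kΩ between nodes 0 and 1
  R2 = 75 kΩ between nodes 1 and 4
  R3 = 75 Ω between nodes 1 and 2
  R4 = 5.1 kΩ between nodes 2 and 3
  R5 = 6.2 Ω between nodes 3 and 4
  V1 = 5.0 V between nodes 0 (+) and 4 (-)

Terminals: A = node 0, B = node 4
Nodal analysis, taking node 4 as the 0 V reference.
Source V1 fixes V_0 = 5 V.
KCL at each unknown node (sum of currents leaving = 0; resistances in Ω):
  Node 1: (V_1 - 5)/36000 + (V_1 - 0)/75000 + (V_1 - V_2)/75 = 0
  Node 2: (V_2 - V_1)/75 + (V_2 - V_3)/5100 = 0
  Node 3: (V_3 - V_2)/5100 + (V_3 - 0)/6.2 = 0
Collecting terms (coefficients in siemens):
  0.01337·V_1 - 0.01333·V_2 = 0.0001389
  0.01353·V_2 - 0.01333·V_1 - 0.0001961·V_3 = 0
  0.1615·V_3 - 0.0001961·V_2 = 0
Solving these 3 simultaneous equations (Gaussian elimination) gives:
  V_1 = 0.5932 V, V_2 = 0.5847 V, V_3 = 0.0007099 V
Power in each resistor, P = (ΔV)²/R:
  P_R1 = (5 - 0.5932)²/36000 = 0.0005394 W
  P_R2 = (0.5932 - 0)²/75000 = 0.000004693 W
  P_R3 = (0.5932 - 0.5847)²/75 = 0.0000009833 W
  P_R4 = (0.5847 - 0.0007099)²/5100 = 0.00006686 W
  P_R5 = (0.0007099 - 0)²/6.2 = 0.00000008128 W
P_total = P_R1 + P_R2 + P_R3 + P_R4 + P_R5 = 0.000612 W

Final answer: 0.000612 W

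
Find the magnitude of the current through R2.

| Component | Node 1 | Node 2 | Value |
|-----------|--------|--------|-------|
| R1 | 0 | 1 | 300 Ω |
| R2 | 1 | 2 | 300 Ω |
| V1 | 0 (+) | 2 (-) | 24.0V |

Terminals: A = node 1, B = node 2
Nodal analysis, taking node 2 as the 0 V reference.
Source V1 fixes V_0 = 24 V.
KCL at each unknown node (sum of currents leaving = 0; resistances in Ω):
  Node 1: (V_1 - 24)/300 + (V_1 - 0)/300 = 0
Collecting terms: 0.006667 × V_1 = 0.08  =>  V_1 = 12 V
I_R2 = (V_1 - V_2)/R2 = (12 - 0)/300 = 0.04 A
|I_R2| = 0.04 A

Final answer: |I_R2| = 0.04 A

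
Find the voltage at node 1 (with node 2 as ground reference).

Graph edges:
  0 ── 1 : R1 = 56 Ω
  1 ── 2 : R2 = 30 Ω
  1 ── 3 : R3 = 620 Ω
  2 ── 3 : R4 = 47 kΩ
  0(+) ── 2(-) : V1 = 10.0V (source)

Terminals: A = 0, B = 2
Nodal analysis, taking node 2 as the 0 V reference.
Source V1 fixes V_0 = 10 V.
KCL at each unknown node (sum of currents leaving = 0; resistances in Ω):
  Node 1: (V_1 - 10)/56 + (V_1 - 0)/30 + (V_1 - V_3)/620 = 0
  Node 3: (V_3 - V_1)/620 + (V_3 - 0)/47000 = 0
Collecting terms (coefficients in siemens):
  0.0528·V_1 - 0.001613·V_3 = 0.1786
  0.001634·V_3 - 0.001613·V_1 = 0
Determinant D = (0.0528)(0.001634) - (-0.001613)(-0.001613) = 0.00008369
V_1 = [(0.1786)(0.001634) - (-0.001613)(0)]/D = 3.487 V
V_3 = [(0.0528)(0) - (0.1786)(-0.001613)]/D = 3.442 V
The requested potential is V_1 = 3.487 V.

Final answer: V_1 = 3.487 V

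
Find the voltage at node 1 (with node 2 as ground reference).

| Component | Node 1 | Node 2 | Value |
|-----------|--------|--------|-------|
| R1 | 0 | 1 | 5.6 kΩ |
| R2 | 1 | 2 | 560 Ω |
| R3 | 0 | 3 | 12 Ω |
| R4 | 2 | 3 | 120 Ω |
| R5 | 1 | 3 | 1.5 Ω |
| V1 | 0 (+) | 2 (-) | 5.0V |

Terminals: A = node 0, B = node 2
Nodal analysis, taking node 2 as the 0 V reference.
Source V1 fixes V_0 = 5 V.
KCL at each unknown node (sum of currents leaving = 0; resistances in Ω):
  Node 1: (V_1 - 5)/5600 + (V_1 - 0)/560 + (V_1 - V_3)/1.5 = 0
  Node 3: (V_3 - 5)/12 + (V_3 - 0)/120 + (V_3 - V_1)/1.5 = 0
Collecting terms (coefficients in siemens):
  0.6686·V_1 - 0.6667·V_3 = 0.0008929
  0.7583·V_3 - 0.6667·V_1 = 0.4167
Determinant D = (0.6686)(0.7583) - (-0.6667)(-0.6667) = 0.0626
V_1 = [(0.0008929)(0.7583) - (-0.6667)(0.4167)]/D = 4.448 V
V_3 = [(0.6686)(0.4167) - (0.0008929)(-0.6667)]/D = 4.46 V
The requested potential is V_1 = 4.448 V.

Final answer: V_1 = 4.448 V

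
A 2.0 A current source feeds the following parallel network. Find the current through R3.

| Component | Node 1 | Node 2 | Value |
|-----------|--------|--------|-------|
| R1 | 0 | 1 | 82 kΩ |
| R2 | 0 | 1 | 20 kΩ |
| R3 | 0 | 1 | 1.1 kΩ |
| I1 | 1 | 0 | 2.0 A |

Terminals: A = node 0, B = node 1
All resistors sit directly between nodes 0 and 1, so they are in parallel and share one voltage V; the full source current 2 A splits among them.
1/R_par = 1/82000 + 1/20000 + 1/1100 = 0.0009713 S  =>  R_par = 1030 Ω
V = I × R_par = 2 × 1030 = 2059 V
I_R3 = V/R3 = 2059/1100 = 1.872 A

Final answer: 1.872 A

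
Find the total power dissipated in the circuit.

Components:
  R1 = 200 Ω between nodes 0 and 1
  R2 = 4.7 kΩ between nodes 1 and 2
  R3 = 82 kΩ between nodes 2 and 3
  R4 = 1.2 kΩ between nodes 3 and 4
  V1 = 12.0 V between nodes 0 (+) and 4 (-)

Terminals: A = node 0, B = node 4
Nodal analysis, taking node 4 as the 0 V reference.
Source V1 fixes V_0 = 12 V.
KCL at each unknown node (sum of currents leaving = 0; resistances in Ω):
  Node 1: (V_1 - 12)/200 + (V_1 - V_2)/4700 = 0
  Node 2: (V_2 - V_1)/4700 + (V_2 - V_3)/82000 = 0
  Node 3: (V_3 - V_2)/82000 + (V_3 - 0)/1200 = 0
Collecting terms (coefficients in siemens):
  0.005213·V_1 - 0.0002128·V_2 = 0.06
  0.000225·V_2 - 0.0002128·V_1 - 0.0000122·V_3 = 0
  0.0008455·V_3 - 0.0000122·V_2 = 0
Solving these 3 simultaneous equations (Gaussian elimination) gives:
  V_1 = 11.97 V, V_2 = 11.33 V, V_3 = 0.1635 V
Power in each resistor, P = (ΔV)²/R:
  P_R1 = (12 - 11.97)²/200 = 0.000003711 W
  P_R2 = (11.97 - 11.33)²/4700 = 0.0000872 W
  P_R3 = (11.33 - 0.1635)²/82000 = 0.001521 W
  P_R4 = (0.1635 - 0)²/1200 = 0.00002226 W
P_total = P_R1 + P_R2 + P_R3 + P_R4 = 0.001635 W

Final answer: 0.001635 W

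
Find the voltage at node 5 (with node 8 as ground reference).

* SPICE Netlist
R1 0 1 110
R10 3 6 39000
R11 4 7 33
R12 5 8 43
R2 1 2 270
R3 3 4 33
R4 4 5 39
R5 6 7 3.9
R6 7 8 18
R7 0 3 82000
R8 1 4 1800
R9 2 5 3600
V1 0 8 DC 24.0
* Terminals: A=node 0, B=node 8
Nodal analysis, taking node 8 as the 0 V reference.
Source V1 fixes V_0 = 24 V.
KCL at each unknown node (sum of currents leaving = 0; resistances in Ω):
  Node 1: (V_1 - 24)/110 + (V_1 - V_2)/270 + (V_1 - V_4)/1800 = 0
  Node 2: (V_2 - V_1)/270 + (V_2 - V_5)/3600 = 0
  Node 3: (V_3 - V_4)/33 + (V_3 - 24)/82000 + (V_3 - V_6)/39000 = 0
  Node 4: (V_4 - V_3)/33 + (V_4 - V_5)/39 + (V_4 - V_1)/1800 + (V_4 - V_7)/33 = 0
  Node 5: (V_5 - V_4)/39 + (V_5 - V_2)/3600 + (V_5 - 0)/43 = 0
  Node 6: (V_6 - V_7)/3.9 + (V_6 - V_3)/39000 = 0
  Node 7: (V_7 - V_6)/3.9 + (V_7 - 0)/18 + (V_7 - V_4)/33 = 0
Collecting terms (coefficients in siemens):
  0.01335·V_1 - 0.003704·V_2 - 0.0005556·V_4 = 0.2182
  0.003981·V_2 - 0.003704·V_1 - 0.0002778·V_5 = 0
  0.03034·V_3 - 0.0303·V_4 - 0.00002564·V_6 = 0.0002927
  0.0868·V_4 - 0.0005556·V_1 - 0.0303·V_3 - 0.02564·V_5 - 0.0303·V_7 = 0
  0.04917·V_5 - 0.0002778·V_2 - 0.02564·V_4 = 0
  0.2564·V_6 - 0.00002564·V_3 - 0.2564·V_7 = 0
  0.3423·V_7 - 0.0303·V_4 - 0.2564·V_6 = 0
Solving these 7 simultaneous equations (Gaussian elimination) gives:
  V_1 = 22.06 V, V_2 = 20.55 V, V_3 = 0.4876 V, V_4 = 0.4784 V
  V_5 = 0.3655 V, V_6 = 0.169 V, V_7 = 0.1689 V
The requested potential is V_5 = 0.3655 V.

Final answer: V_5 = 0.3655 V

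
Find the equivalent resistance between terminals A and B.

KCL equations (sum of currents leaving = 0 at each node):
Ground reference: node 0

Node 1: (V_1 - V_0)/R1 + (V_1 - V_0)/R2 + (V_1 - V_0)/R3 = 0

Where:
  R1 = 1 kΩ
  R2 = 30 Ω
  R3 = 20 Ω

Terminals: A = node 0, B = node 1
Reduce the network between node 0 (A) and node 1 (B) by series/parallel combination:
  Rp1 = R1 ‖ R2 ‖ R3 (parallel, all between nodes 0 and 1) = 1/(1/1000 + 1/30 + 1/20) = 11.86 Ω
R_eq = 11.86 Ω

Final answer: 11.86 Ω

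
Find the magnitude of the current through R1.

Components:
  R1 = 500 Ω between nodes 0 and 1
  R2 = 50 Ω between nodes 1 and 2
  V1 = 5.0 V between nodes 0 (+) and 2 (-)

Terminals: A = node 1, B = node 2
Nodal analysis, taking node 2 as the 0 V reference.
Source V1 fixes V_0 = 5 V.
KCL at each unknown node (sum of currents leaving = 0; resistances in Ω):
  Node 1: (V_1 - 5)/500 + (V_1 - 0)/50 = 0
Collecting terms: 0.022 × V_1 = 0.01  =>  V_1 = 0.4545 V
I_R1 = (V_0 - V_1)/R1 = (5 - 0.4545)/500 = 0.009091 A
|I_R1| = 0.009091 A

Final answer: |I_R1| = 0.009091 A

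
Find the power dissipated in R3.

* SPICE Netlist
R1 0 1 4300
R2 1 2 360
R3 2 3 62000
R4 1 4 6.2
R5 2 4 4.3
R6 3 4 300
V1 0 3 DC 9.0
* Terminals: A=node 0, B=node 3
Nodal analysis, taking node 3 as the 0 V reference.
Source V1 fixes V_0 = 9 V.
KCL at each unknown node (sum of currents leaving = 0; resistances in Ω):
  Node 1: (V_1 - 9)/4300 + (V_1 - V_2)/360 + (V_1 - V_4)/6.2 = 0
  Node 2: (V_2 - V_1)/360 + (V_2 - 0)/62000 + (V_2 - V_4)/4.3 = 0
  Node 4: (V_4 - V_1)/6.2 + (V_4 - V_2)/4.3 + (V_4 - 0)/300 = 0
Collecting terms (coefficients in siemens):
  0.1643·V_1 - 0.002778·V_2 - 0.1613·V_4 = 0.002093
  0.2354·V_2 - 0.002778·V_1 - 0.2326·V_4 = 0
  0.3972·V_4 - 0.1613·V_1 - 0.2326·V_2 = 0
Solving these 3 simultaneous equations (Gaussian elimination) gives:
  V_1 = 0.5955 V, V_2 = 0.5836 V, V_4 = 0.5835 V
I_R3 = (V_2 - V_3)/R3 = (0.5836 - 0)/62000 = 0.000009414 A
P_R3 = I_R3² × R3 = (0.000009414)² × 62000 = 0.000005494 W

Final answer: 5.494e-06 W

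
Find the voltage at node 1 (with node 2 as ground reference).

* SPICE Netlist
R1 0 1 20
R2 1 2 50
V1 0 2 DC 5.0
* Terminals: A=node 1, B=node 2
Nodal analysis, taking node 2 as the 0 V reference.
Source V1 fixes V_0 = 5 V.
KCL at each unknown node (sum of currents leaving = 0; resistances in Ω):
  Node 1: (V_1 - 5)/20 + (V_1 - 0)/50 = 0
Collecting terms: 0.07 × V_1 = 0.25  =>  V_1 = 3.571 V
The requested potential is V_1 = 3.571 V.

Final answer: V_1 = 3.571 V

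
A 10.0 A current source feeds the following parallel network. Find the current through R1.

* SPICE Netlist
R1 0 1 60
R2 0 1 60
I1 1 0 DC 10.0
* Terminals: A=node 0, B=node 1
All resistors sit directly between nodes 0 and 1, so they are in parallel and share one voltage V; the full source current 10 A splits among them.
1/R_par = 1/60 + 1/60 = 0.03333 S  =>  R_par = 30 Ω
V = I × R_par = 10 × 30 = 300 V
I_R1 = V/R1 = 300/60 = 5 A

Final answer: 5 A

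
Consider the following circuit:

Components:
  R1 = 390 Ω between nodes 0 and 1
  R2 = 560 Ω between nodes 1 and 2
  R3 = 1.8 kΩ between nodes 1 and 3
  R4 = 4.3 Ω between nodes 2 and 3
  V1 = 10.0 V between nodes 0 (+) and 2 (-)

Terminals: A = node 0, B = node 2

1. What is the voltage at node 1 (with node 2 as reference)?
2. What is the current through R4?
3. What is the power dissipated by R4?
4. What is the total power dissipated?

Nodal analysis, taking node 2 as the 0 V reference.
Source V1 fixes V_0 = 10 V.
KCL at each unknown node (sum of currents leaving = 0; resistances in Ω):
  Node 1: (V_1 - 10)/390 + (V_1 - 0)/560 + (V_1 - V_3)/1800 = 0
  Node 3: (V_3 - V_1)/1800 + (V_3 - 0)/4.3 = 0
Collecting terms (coefficients in siemens):
  0.004905·V_1 - 0.0005556·V_3 = 0.02564
  0.2331·V_3 - 0.0005556·V_1 = 0
Determinant D = (0.004905)(0.2331) - (-0.0005556)(-0.0005556) = 0.001143
V_1 = [(0.02564)(0.2331) - (-0.0005556)(0)]/D = 5.229 V
V_3 = [(0.004905)(0) - (0.02564)(-0.0005556)]/D = 0.01246 V
Part 1:
  Read off the nodal solution: V_1 = 5.229 V
Part 2:
  I_R4 = (V_2 - V_3)/R4 = (0 - 0.01246)/4.3 = -0.002898 A
  Magnitude: I_R4 = 0.002898 A
Part 3:
  I_R4 = (V_2 - V_3)/R4 = (0 - 0.01246)/4.3 = -0.002898 A
  P_R4 = I_R4² × R4 = (-0.002898)² × 4.3 = 0.00003611 W
Part 4:
  Power in each resistor, P = (ΔV)²/R:
    P_R1 = (10 - 5.229)²/390 = 0.05838 W
    P_R2 = (5.229 - 0)²/560 = 0.04882 W
    P_R3 = (5.229 - 0.01246)²/1800 = 0.01512 W
    P_R4 = (0 - 0.01246)²/4.3 = 0.00003611 W
  P_total = P_R1 + P_R2 + P_R3 + P_R4 = 0.1223 W

Final answers:
1. V_1 = 5.229 V
2. I_R4 = 0.002898 A
3. P_R4 = 3.611e-05 W
4. P_total = 0.1223 W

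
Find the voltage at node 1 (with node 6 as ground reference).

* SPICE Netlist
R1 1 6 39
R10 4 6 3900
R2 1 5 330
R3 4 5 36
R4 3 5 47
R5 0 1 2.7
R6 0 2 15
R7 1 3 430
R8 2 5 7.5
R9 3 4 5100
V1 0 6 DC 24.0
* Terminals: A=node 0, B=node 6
Nodal analysis, taking node 6 as the 0 V reference.
Source V1 fixes V_0 = 24 V.
KCL at each unknown node (sum of currents leaving = 0; resistances in Ω):
  Node 1: (V_1 - 0)/39 + (V_1 - V_5)/330 + (V_1 - 24)/2.7 + (V_1 - V_3)/430 = 0
  Node 2: (V_2 - 24)/15 + (V_2 - V_5)/7.5 = 0
  Node 3: (V_3 - V_5)/47 + (V_3 - V_1)/430 + (V_3 - V_4)/5100 = 0
  Node 4: (V_4 - V_5)/36 + (V_4 - V_3)/5100 + (V_4 - 0)/3900 = 0
  Node 5: (V_5 - V_1)/330 + (V_5 - V_4)/36 + (V_5 - V_3)/47 + (V_5 - V_2)/7.5 = 0
Collecting terms (coefficients in siemens):
  0.4014·V_1 - 0.002326·V_3 - 0.00303·V_5 = 8.889
  0.2·V_2 - 0.1333·V_5 = 1.6
  0.0238·V_3 - 0.002326·V_1 - 0.0001961·V_4 - 0.02128·V_5 = 0
  0.02823·V_4 - 0.0001961·V_3 - 0.02778·V_5 = 0
  0.1854·V_5 - 0.00303·V_1 - 0.1333·V_2 - 0.02128·V_3 - 0.02778·V_4 = 0
Solving these 5 simultaneous equations (Gaussian elimination) gives:
  V_1 = 22.46 V, V_2 = 23.81 V, V_3 = 23.59 V, V_4 = 23.5 V
  V_5 = 23.72 V
The requested potential is V_1 = 22.46 V.

Final answer: V_1 = 22.46 V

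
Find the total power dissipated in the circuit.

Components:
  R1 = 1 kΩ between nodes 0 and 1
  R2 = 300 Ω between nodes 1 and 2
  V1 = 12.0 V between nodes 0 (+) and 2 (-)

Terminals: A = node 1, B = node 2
Nodal analysis, taking node 2 as the 0 V reference.
Source V1 fixes V_0 = 12 V.
KCL at each unknown node (sum of currents leaving = 0; resistances in Ω):
  Node 1: (V_1 - 12)/1000 + (V_1 - 0)/300 = 0
Collecting terms: 0.004333 × V_1 = 0.012  =>  V_1 = 2.769 V
Power in each resistor, P = (ΔV)²/R:
  P_R1 = (12 - 2.769)²/1000 = 0.08521 W
  P_R2 = (2.769 - 0)²/300 = 0.02556 W
P_total = P_R1 + P_R2 = 0.1108 W

Final answer: 0.1108 W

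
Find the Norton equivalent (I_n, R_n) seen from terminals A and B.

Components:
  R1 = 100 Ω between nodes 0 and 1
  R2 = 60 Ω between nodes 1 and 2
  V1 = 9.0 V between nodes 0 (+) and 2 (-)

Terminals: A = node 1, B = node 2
Find the Thévenin equivalent first; then I_n = V_th/R_th and R_n = R_th.
Step 1 — V_th is the open-circuit voltage V_A - V_B (nothing connected across the terminals).
Nodal analysis, taking node 2 as the 0 V reference.
Source V1 fixes V_0 = 9 V.
KCL at each unknown node (sum of currents leaving = 0; resistances in Ω):
  Node 1: (V_1 - 9)/100 + (V_1 - 0)/60 = 0
Collecting terms: 0.02667 × V_1 = 0.09  =>  V_1 = 3.375 V
V_th = V_1 - V_2 = 3.375 - 0 = 3.375 V
Step 2 — R_th: zero the source — replace V1 by a short circuit (node 2 merges into node 0) — and find the resistance seen between A (node 1) and B (node 0).
Reduce the network between node 1 (A) and node 0 (B) by series/parallel combination:
  Rp1 = R1 ‖ R2 (parallel, both between nodes 0 and 1) = 1/(1/100 + 1/60) = 37.5 Ω
R_th = 37.5 Ω
I_n = V_th/R_th = 3.375/37.5 = 0.09 A, and R_n = R_th = 37.5 Ω

Final answer: I_n = 0.09 A, R_n = 37.5 Ω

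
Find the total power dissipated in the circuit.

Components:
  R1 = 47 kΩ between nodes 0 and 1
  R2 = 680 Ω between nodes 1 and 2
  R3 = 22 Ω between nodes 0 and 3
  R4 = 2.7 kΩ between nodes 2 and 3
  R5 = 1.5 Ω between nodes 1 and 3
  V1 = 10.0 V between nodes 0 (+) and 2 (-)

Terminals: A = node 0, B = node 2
Nodal analysis, taking node 2 as the 0 V reference.
Source V1 fixes V_0 = 10 V.
KCL at each unknown node (sum of currents leaving = 0; resistances in Ω):
  Node 1: (V_1 - 10)/47000 + (V_1 - 0)/680 + (V_1 - V_3)/1.5 = 0
  Node 3: (V_3 - 10)/22 + (V_3 - 0)/2700 + (V_3 - V_1)/1.5 = 0
Collecting terms (coefficients in siemens):
  0.6682·V_1 - 0.6667·V_3 = 0.0002128
  0.7125·V_3 - 0.6667·V_1 = 0.4545
Determinant D = (0.6682)(0.7125) - (-0.6667)(-0.6667) = 0.03161
V_1 = [(0.0002128)(0.7125) - (-0.6667)(0.4545)]/D = 9.59 V
V_3 = [(0.6682)(0.4545) - (0.0002128)(-0.6667)]/D = 9.612 V
Power in each resistor, P = (ΔV)²/R:
  P_R1 = (10 - 9.59)²/47000 = 0.000003569 W
  P_R2 = (9.59 - 0)²/680 = 0.1353 W
  P_R3 = (10 - 9.612)²/22 = 0.006857 W
  P_R4 = (0 - 9.612)²/2700 = 0.03422 W
  P_R5 = (9.59 - 9.612)²/1.5 = 0.000298 W
P_total = P_R1 + P_R2 + P_R3 + P_R4 + P_R5 = 0.1766 W

Final answer: 0.1766 W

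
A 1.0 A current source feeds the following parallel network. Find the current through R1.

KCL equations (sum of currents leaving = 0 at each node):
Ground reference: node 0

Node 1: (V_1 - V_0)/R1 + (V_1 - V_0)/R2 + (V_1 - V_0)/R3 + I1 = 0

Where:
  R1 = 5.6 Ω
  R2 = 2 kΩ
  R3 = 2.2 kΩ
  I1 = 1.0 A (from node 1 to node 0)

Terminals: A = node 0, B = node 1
All resistors sit directly between nodes 0 and 1, so they are in parallel and share one voltage V; the full source current 1 A splits among them.
1/R_par = 1/5.6 + 1/2000 + 1/2200 = 0.1795 S  =>  R_par = 5.57 Ω
V = I × R_par = 1 × 5.57 = 5.57 V
I_R1 = V/R1 = 5.57/5.6 = 0.9947 A

Final answer: 0.9947 A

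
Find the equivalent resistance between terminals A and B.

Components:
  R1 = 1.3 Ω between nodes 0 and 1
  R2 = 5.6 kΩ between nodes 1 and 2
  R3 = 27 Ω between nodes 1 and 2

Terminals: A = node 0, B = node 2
Reduce the network between node 0 (A) and node 2 (B) by series/parallel combination:
  Rp1 = R2 ‖ R3 (parallel, both between nodes 1 and 2) = 1/(1/5600 + 1/27) = 26.87 Ω
  Rs1 = R1 + Rp1 (series, joined only at node 1) = 1.3 + 26.87 = 28.17 Ω
R_eq = 28.17 Ω

Final answer: 28.17 Ω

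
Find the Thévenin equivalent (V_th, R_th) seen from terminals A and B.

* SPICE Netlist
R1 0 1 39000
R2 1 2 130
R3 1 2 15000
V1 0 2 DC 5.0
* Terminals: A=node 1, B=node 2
Step 1 — V_th is the open-circuit voltage V_A - V_B (nothing connected across the terminals).
Nodal analysis, taking node 2 as the 0 V reference.
Source V1 fixes V_0 = 5 V.
KCL at each unknown node (sum of currents leaving = 0; resistances in Ω):
  Node 1: (V_1 - 5)/39000 + (V_1 - 0)/130 + (V_1 - 0)/15000 = 0
Collecting terms: 0.007785 × V_1 = 0.0001282  =>  V_1 = 0.01647 V
V_th = V_1 - V_2 = 0.01647 - 0 = 0.01647 V
Step 2 — R_th: zero the source — replace V1 by a short circuit (node 2 merges into node 0) — and find the resistance seen between A (node 1) and B (node 0).
Reduce the network between node 1 (A) and node 0 (B) by series/parallel combination:
  Rp1 = R1 ‖ R2 ‖ R3 (parallel, all between nodes 0 and 1) = 1/(1/39000 + 1/130 + 1/15000) = 128.5 Ω
R_th = 128.5 Ω

Final answer: V_th = 0.01647 V, R_th = 128.5 Ω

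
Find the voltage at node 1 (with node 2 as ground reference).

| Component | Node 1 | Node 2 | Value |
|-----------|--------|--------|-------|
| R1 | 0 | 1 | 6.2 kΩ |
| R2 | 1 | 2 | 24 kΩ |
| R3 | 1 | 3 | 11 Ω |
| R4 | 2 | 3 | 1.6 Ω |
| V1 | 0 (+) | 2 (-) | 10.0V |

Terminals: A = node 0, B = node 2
Nodal analysis, taking node 2 as the 0 V reference.
Source V1 fixes V_0 = 10 V.
KCL at each unknown node (sum of currents leaving = 0; resistances in Ω):
  Node 1: (V_1 - 10)/6200 + (V_1 - 0)/24000 + (V_1 - V_3)/11 = 0
  Node 3: (V_3 - V_1)/11 + (V_3 - 0)/1.6 = 0
Collecting terms (coefficients in siemens):
  0.09111·V_1 - 0.09091·V_3 = 0.001613
  0.7159·V_3 - 0.09091·V_1 = 0
Determinant D = (0.09111)(0.7159) - (-0.09091)(-0.09091) = 0.05696
V_1 = [(0.001613)(0.7159) - (-0.09091)(0)]/D = 0.02027 V
V_3 = [(0.09111)(0) - (0.001613)(-0.09091)]/D = 0.002574 V
The requested potential is V_1 = 0.02027 V.

Final answer: V_1 = 0.02027 V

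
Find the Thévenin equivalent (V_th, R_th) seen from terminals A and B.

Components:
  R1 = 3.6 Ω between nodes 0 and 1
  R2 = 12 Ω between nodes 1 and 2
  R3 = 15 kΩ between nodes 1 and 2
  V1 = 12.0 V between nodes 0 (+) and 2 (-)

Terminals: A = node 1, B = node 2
Step 1 — V_th is the open-circuit voltage V_A - V_B (nothing connected across the terminals).
Nodal analysis, taking node 2 as the 0 V reference.
Source V1 fixes V_0 = 12 V.
KCL at each unknown node (sum of currents leaving = 0; resistances in Ω):
  Node 1: (V_1 - 12)/3.6 + (V_1 - 0)/12 + (V_1 - 0)/15000 = 0
Collecting terms: 0.3612 × V_1 = 3.333  =>  V_1 = 9.229 V
V_th = V_1 - V_2 = 9.229 - 0 = 9.229 V
Step 2 — R_th: zero the source — replace V1 by a short circuit (node 2 merges into node 0) — and find the resistance seen between A (node 1) and B (node 0).
Reduce the network between node 1 (A) and node 0 (B) by series/parallel combination:
  Rp1 = R1 ‖ R2 ‖ R3 (parallel, all between nodes 0 and 1) = 1/(1/3.6 + 1/12 + 1/15000) = 2.769 Ω
R_th = 2.769 Ω

Final answer: V_th = 9.229 V, R_th = 2.769 Ω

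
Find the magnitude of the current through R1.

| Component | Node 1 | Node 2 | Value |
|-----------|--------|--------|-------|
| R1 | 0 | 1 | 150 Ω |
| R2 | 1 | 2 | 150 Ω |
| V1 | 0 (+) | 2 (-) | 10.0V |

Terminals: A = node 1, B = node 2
Nodal analysis, taking node 2 as the 0 V reference.
Source V1 fixes V_0 = 10 V.
KCL at each unknown node (sum of currents leaving = 0; resistances in Ω):
  Node 1: (V_1 - 10)/150 + (V_1 - 0)/150 = 0
Collecting terms: 0.01333 × V_1 = 0.06667  =>  V_1 = 5 V
I_R1 = (V_0 - V_1)/R1 = (10 - 5)/150 = 0.03333 A
|I_R1| = 0.03333 A

Final answer: |I_R1| = 0.03333 A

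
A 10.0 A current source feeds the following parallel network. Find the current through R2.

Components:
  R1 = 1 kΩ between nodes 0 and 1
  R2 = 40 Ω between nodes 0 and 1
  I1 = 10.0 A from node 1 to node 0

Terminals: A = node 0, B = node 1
All resistors sit directly between nodes 0 and 1, so they are in parallel and share one voltage V; the full source current 10 A splits among them.
1/R_par = 1/1000 + 1/40 = 0.026 S  =>  R_par = 38.46 Ω
V = I × R_par = 10 × 38.46 = 384.6 V
I_R2 = V/R2 = 384.6/40 = 9.615 A

Final answer: 9.615 A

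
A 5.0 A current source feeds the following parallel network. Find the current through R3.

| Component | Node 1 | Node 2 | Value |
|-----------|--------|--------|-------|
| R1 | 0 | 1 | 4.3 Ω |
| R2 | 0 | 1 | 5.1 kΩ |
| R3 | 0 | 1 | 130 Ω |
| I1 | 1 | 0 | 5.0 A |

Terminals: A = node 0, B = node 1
All resistors sit directly between nodes 0 and 1, so they are in parallel and share one voltage V; the full source current 5 A splits among them.
1/R_par = 1/4.3 + 1/5100 + 1/130 = 0.2404 S  =>  R_par = 4.159 Ω
V = I × R_par = 5 × 4.159 = 20.79 V
I_R3 = V/R3 = 20.79/130 = 0.16 A

Final answer: 0.16 A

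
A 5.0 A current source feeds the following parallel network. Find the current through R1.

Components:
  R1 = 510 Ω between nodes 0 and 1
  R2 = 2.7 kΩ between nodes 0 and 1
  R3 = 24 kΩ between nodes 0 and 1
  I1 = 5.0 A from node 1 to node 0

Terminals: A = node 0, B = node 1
All resistors sit directly between nodes 0 and 1, so they are in parallel and share one voltage V; the full source current 5 A splits among them.
1/R_par = 1/510 + 1/2700 + 1/24000 = 0.002373 S  =>  R_par = 421.4 Ω
V = I × R_par = 5 × 421.4 = 2107 V
I_R1 = V/R1 = 2107/510 = 4.132 A

Final answer: 4.132 A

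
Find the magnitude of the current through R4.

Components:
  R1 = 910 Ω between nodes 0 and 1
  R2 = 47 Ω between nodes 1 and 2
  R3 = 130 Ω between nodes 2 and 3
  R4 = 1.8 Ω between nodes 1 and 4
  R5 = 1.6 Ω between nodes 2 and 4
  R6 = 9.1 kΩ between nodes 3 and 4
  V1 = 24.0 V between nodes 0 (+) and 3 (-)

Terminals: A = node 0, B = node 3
Nodal analysis, taking node 3 as the 0 V reference.
Source V1 fixes V_0 = 24 V.
KCL at each unknown node (sum of currents leaving = 0; resistances in Ω):
  Node 1: (V_1 - 24)/910 + (V_1 - V_2)/47 + (V_1 - V_4)/1.8 = 0
  Node 2: (V_2 - V_1)/47 + (V_2 - 0)/130 + (V_2 - V_4)/1.6 = 0
  Node 4: (V_4 - V_1)/1.8 + (V_4 - V_2)/1.6 + (V_4 - 0)/9100 = 0
Collecting terms (coefficients in siemens):
  0.5779·V_1 - 0.02128·V_2 - 0.5556·V_4 = 0.02637
  0.654·V_2 - 0.02128·V_1 - 0.625·V_4 = 0
  1.181·V_4 - 0.5556·V_1 - 0.625·V_2 = 0
Solving these 3 simultaneous equations (Gaussian elimination) gives:
  V_1 = 3.026 V, V_2 = 2.954 V, V_4 = 2.987 V
I_R4 = (V_1 - V_4)/R4 = (3.026 - 2.987)/1.8 = 0.0215 A
|I_R4| = 0.0215 A

Final answer: |I_R4| = 0.0215 A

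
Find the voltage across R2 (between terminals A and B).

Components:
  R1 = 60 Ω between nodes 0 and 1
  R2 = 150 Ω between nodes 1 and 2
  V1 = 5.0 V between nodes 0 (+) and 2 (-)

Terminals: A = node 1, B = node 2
R1 and R2 are in series across V1 (node 0 → node 1 → node 2), and the output A–B is taken across R2, so this is a voltage divider.
Series current: I = V1/(R1 + R2) = 5/(60 + 150) = 5/210 = 0.02381 A
V_R2 = I × R2 = V1 × R2/(R1 + R2) = 5 × 150/210 = 3.571 V

Final answer: 3.571 V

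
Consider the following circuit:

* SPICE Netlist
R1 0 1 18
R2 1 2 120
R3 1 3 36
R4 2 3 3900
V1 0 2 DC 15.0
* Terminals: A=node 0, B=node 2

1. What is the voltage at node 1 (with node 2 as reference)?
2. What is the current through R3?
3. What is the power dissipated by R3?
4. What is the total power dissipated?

Nodal analysis, taking node 2 as the 0 V reference.
Source V1 fixes V_0 = 15 V.
KCL at each unknown node (sum of currents leaving = 0; resistances in Ω):
  Node 1: (V_1 - 15)/18 + (V_1 - 0)/120 + (V_1 - V_3)/36 = 0
  Node 3: (V_3 - V_1)/36 + (V_3 - 0)/3900 = 0
Collecting terms (coefficients in siemens):
  0.09167·V_1 - 0.02778·V_3 = 0.8333
  0.02803·V_3 - 0.02778·V_1 = 0
Determinant D = (0.09167)(0.02803) - (-0.02778)(-0.02778) = 0.001798
V_1 = [(0.8333)(0.02803) - (-0.02778)(0)]/D = 12.99 V
V_3 = [(0.09167)(0) - (0.8333)(-0.02778)]/D = 12.87 V
Part 1:
  Read off the nodal solution: V_1 = 12.99 V
Part 2:
  I_R3 = (V_1 - V_3)/R3 = (12.99 - 12.87)/36 = 0.003301 A
  Magnitude: I_R3 = 0.003301 A
Part 3:
  I_R3 = (V_1 - V_3)/R3 = (12.99 - 12.87)/36 = 0.003301 A
  P_R3 = I_R3² × R3 = (0.003301)² × 36 = 0.0003922 W
Part 4:
  Power in each resistor, P = (ΔV)²/R:
    P_R1 = (15 - 12.99)²/18 = 0.224 W
    P_R2 = (12.99 - 0)²/120 = 1.407 W
    P_R3 = (12.99 - 12.87)²/36 = 0.0003922 W
    P_R4 = (0 - 12.87)²/3900 = 0.04249 W
  P_total = P_R1 + P_R2 + P_R3 + P_R4 = 1.673 W

Final answers:
1. V_1 = 12.99 V
2. I_R3 = 0.003301 A
3. P_R3 = 0.0003922 W
4. P_total = 1.673 W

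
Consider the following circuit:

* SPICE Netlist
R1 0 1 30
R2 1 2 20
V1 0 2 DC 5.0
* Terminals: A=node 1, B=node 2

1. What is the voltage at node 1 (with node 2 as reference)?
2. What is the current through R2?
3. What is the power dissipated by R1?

Nodal analysis, taking node 2 as the 0 V reference.
Source V1 fixes V_0 = 5 V.
KCL at each unknown node (sum of currents leaving = 0; resistances in Ω):
  Node 1: (V_1 - 5)/30 + (V_1 - 0)/20 = 0
Collecting terms: 0.08333 × V_1 = 0.1667  =>  V_1 = 2 V
Part 1:
  Read off the nodal solution: V_1 = 2 V
Part 2:
  I_R2 = (V_1 - V_2)/R2 = (2 - 0)/20 = 0.1 A
  Magnitude: I_R2 = 0.1 A
Part 3:
  I_R1 = (V_0 - V_1)/R1 = (5 - 2)/30 = 0.1 A
  P_R1 = I_R1² × R1 = (0.1)² × 30 = 0.3 W

Final answers:
1. V_1 = 2 V
2. I_R2 = 0.1 A
3. P_R1 = 0.3 W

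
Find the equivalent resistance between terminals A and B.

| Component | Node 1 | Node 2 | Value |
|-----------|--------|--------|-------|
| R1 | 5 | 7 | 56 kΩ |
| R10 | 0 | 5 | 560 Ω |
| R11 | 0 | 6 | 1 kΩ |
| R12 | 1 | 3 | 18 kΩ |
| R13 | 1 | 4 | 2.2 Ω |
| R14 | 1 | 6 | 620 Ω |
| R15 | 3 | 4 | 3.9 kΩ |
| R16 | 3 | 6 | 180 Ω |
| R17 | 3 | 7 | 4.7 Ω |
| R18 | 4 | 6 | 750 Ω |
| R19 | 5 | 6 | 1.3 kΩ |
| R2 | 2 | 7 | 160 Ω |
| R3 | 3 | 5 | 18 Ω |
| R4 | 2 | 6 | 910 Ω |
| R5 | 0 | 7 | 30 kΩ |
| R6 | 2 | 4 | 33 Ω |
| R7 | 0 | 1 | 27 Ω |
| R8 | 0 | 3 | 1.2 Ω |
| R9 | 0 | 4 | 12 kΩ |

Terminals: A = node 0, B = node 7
The network is not a plain series/parallel combination. Inject a 1 A test current into terminal A (node 0) and return it from terminal B (node 7); then R_eq = V_A / (1 A).
Nodal analysis, taking node 7 as the 0 V reference.
Current source I_test pushes 1 A into node 0 and draws it out of node 7.
KCL at each unknown node (sum of currents leaving = 0; resistances in Ω):
  Node 0: (V_0 - 0)/30000 + (V_0 - V_1)/27 + (V_0 - V_3)/1.2 + (V_0 - V_4)/12000 + (V_0 - V_5)/560 + (V_0 - V_6)/1000 - 1 = 0
  Node 1: (V_1 - V_0)/27 + (V_1 - V_3)/18000 + (V_1 - V_4)/2.2 + (V_1 - V_6)/620 = 0
  Node 2: (V_2 - 0)/160 + (V_2 - V_6)/910 + (V_2 - V_4)/33 = 0
  Node 3: (V_3 - V_0)/1.2 + (V_3 - V_1)/18000 + (V_3 - V_5)/18 + (V_3 - V_4)/3900 + (V_3 - V_6)/180 + (V_3 - 0)/4.7 = 0
  Node 4: (V_4 - V_0)/12000 + (V_4 - V_1)/2.2 + (V_4 - V_2)/33 + (V_4 - V_3)/3900 + (V_4 - V_6)/750 = 0
  Node 5: (V_5 - V_0)/560 + (V_5 - V_3)/18 + (V_5 - 0)/56000 + (V_5 - V_6)/1300 = 0
  Node 6: (V_6 - V_0)/1000 + (V_6 - V_1)/620 + (V_6 - V_2)/910 + (V_6 - V_3)/180 + (V_6 - V_4)/750 + (V_6 - V_5)/1300 = 0
Collecting terms (coefficients in siemens):
  0.8733·V_0 - 0.03704·V_1 - 0.8333·V_3 - 0.00008333·V_4 - 0.001786·V_5 - 0.001·V_6 = 1
  0.4933·V_1 - 0.03704·V_0 - 0.00005556·V_3 - 0.4545·V_4 - 0.001613·V_6 = 0
  0.03765·V_2 - 0.0303·V_4 - 0.001099·V_6 = 0
  1.108·V_3 - 0.8333·V_0 - 0.00005556·V_1 - 0.0002564·V_4 - 0.05556·V_5 - 0.005556·V_6 = 0
  0.4865·V_4 - 0.00008333·V_0 - 0.4545·V_1 - 0.0303·V_2 - 0.0002564·V_3 - 0.001333·V_6 = 0
  0.05813·V_5 - 0.001786·V_0 - 0.05556·V_3 - 0.0007692·V_6 = 0
  0.01137·V_6 - 0.001·V_0 - 0.001613·V_1 - 0.001099·V_2 - 0.005556·V_3 - 0.001333·V_4 - 0.0007692·V_5 = 0
Solving these 7 simultaneous equations (Gaussian elimination) gives:
  V_0 = 5.742 V, V_1 = 5.037 V, V_2 = 4.148 V, V_3 = 4.577 V
  V_4 = 4.981 V, V_5 = 4.614 V, V_6 = 4.753 V
R_eq = V_0 / 1 A = 5.742 Ω

Final answer: 5.742 Ω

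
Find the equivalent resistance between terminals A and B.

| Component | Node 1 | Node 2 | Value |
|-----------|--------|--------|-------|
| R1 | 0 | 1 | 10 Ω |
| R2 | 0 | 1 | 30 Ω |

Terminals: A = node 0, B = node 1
Reduce the network between node 0 (A) and node 1 (B) by series/parallel combination:
  Rp1 = R1 ‖ R2 (parallel, both between nodes 0 and 1) = 1/(1/10 + 1/30) = 7.5 Ω
R_eq = 7.5 Ω

Final answer: 7.5 Ω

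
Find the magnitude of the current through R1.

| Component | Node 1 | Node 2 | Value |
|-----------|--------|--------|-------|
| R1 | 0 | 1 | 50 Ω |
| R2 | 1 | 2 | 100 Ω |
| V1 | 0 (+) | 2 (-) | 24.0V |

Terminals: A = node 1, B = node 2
Nodal analysis, taking node 2 as the 0 V reference.
Source V1 fixes V_0 = 24 V.
KCL at each unknown node (sum of currents leaving = 0; resistances in Ω):
  Node 1: (V_1 - 24)/50 + (V_1 - 0)/100 = 0
Collecting terms: 0.03 × V_1 = 0.48  =>  V_1 = 16 V
I_R1 = (V_0 - V_1)/R1 = (24 - 16)/50 = 0.16 A
|I_R1| = 0.16 A

Final answer: |I_R1| = 0.16 A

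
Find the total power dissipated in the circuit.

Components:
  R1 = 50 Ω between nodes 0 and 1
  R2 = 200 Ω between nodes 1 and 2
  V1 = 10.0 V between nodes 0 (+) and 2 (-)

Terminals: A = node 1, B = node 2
Nodal analysis, taking node 2 as the 0 V reference.
Source V1 fixes V_0 = 10 V.
KCL at each unknown node (sum of currents leaving = 0; resistances in Ω):
  Node 1: (V_1 - 10)/50 + (V_1 - 0)/200 = 0
Collecting terms: 0.025 × V_1 = 0.2  =>  V_1 = 8 V
Power in each resistor, P = (ΔV)²/R:
  P_R1 = (10 - 8)²/50 = 0.08 W
  P_R2 = (8 - 0)²/200 = 0.32 W
P_total = P_R1 + P_R2 = 0.4 W

Final answer: 0.4 W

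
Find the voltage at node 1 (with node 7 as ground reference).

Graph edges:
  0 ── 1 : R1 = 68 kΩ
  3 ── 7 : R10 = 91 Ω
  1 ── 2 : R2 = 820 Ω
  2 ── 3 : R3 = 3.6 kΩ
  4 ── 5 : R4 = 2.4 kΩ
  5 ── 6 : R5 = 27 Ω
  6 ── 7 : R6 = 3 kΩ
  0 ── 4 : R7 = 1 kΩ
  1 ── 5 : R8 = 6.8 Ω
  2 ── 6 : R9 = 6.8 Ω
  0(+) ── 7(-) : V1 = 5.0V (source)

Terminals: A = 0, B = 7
Nodal analysis, taking node 7 as the 0 V reference.
Source V1 fixes V_0 = 5 V.
KCL at each unknown node (sum of currents leaving = 0; resistances in Ω):
  Node 1: (V_1 - 5)/68000 + (V_1 - V_2)/820 + (V_1 - V_5)/6.8 = 0
  Node 2: (V_2 - V_1)/820 + (V_2 - V_3)/3600 + (V_2 - V_6)/6.8 = 0
  Node 3: (V_3 - V_2)/3600 + (V_3 - 0)/91 = 0
  Node 4: (V_4 - V_5)/2400 + (V_4 - 5)/1000 = 0
  Node 5: (V_5 - V_4)/2400 + (V_5 - V_6)/27 + (V_5 - V_1)/6.8 = 0
  Node 6: (V_6 - V_5)/27 + (V_6 - 0)/3000 + (V_6 - V_2)/6.8 = 0
Collecting terms (coefficients in siemens):
  0.1483·V_1 - 0.00122·V_2 - 0.1471·V_5 = 0.00007353
  0.1486·V_2 - 0.00122·V_1 - 0.0002778·V_3 - 0.1471·V_6 = 0
  0.01127·V_3 - 0.0002778·V_2 = 0
  0.001417·V_4 - 0.0004167·V_5 = 0.005
  0.1845·V_5 - 0.1471·V_1 - 0.0004167·V_4 - 0.03704·V_6 = 0
  0.1844·V_6 - 0.1471·V_2 - 0.03704·V_5 = 0
Solving these 6 simultaneous equations (Gaussian elimination) gives:
  V_1 = 1.71 V, V_2 = 1.68 V, V_3 = 0.04142 V, V_4 = 4.032 V
  V_5 = 1.709 V, V_6 = 1.683 V
The requested potential is V_1 = 1.71 V.

Final answer: V_1 = 1.71 V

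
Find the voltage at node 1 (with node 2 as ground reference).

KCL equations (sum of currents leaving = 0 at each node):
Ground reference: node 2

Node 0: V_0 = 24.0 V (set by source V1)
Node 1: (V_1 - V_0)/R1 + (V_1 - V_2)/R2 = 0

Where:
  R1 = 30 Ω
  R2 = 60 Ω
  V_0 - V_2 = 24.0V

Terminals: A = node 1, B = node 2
Nodal analysis, taking node 2 as the 0 V reference.
Source V1 fixes V_0 = 24 V.
KCL at each unknown node (sum of currents leaving = 0; resistances in Ω):
  Node 1: (V_1 - 24)/30 + (V_1 - 0)/60 = 0
Collecting terms: 0.05 × V_1 = 0.8  =>  V_1 = 16 V
The requested potential is V_1 = 16 V.

Final answer: V_1 = 16 V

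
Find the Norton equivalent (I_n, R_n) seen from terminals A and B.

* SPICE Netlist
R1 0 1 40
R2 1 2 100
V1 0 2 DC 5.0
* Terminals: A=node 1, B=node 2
Find the Thévenin equivalent first; then I_n = V_th/R_th and R_n = R_th.
Step 1 — V_th is the open-circuit voltage V_A - V_B (nothing connected across the terminals).
Nodal analysis, taking node 2 as the 0 V reference.
Source V1 fixes V_0 = 5 V.
KCL at each unknown node (sum of currents leaving = 0; resistances in Ω):
  Node 1: (V_1 - 5)/40 + (V_1 - 0)/100 = 0
Collecting terms: 0.035 × V_1 = 0.125  =>  V_1 = 3.571 V
V_th = V_1 - V_2 = 3.571 - 0 = 3.571 V
Step 2 — R_th: zero the source — replace V1 by a short circuit (node 2 merges into node 0) — and find the resistance seen between A (node 1) and B (node 0).
Reduce the network between node 1 (A) and node 0 (B) by series/parallel combination:
  Rp1 = R1 ‖ R2 (parallel, both between nodes 0 and 1) = 1/(1/40 + 1/100) = 28.57 Ω
R_th = 28.57 Ω
I_n = V_th/R_th = 3.571/28.57 = 0.125 A, and R_n = R_th = 28.57 Ω

Final answer: I_n = 0.125 A, R_n = 28.57 Ω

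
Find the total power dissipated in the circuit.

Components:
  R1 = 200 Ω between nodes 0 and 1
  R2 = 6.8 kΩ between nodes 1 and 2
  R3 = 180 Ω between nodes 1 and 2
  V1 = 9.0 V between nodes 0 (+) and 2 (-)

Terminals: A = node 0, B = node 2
Nodal analysis, taking node 2 as the 0 V reference.
Source V1 fixes V_0 = 9 V.
KCL at each unknown node (sum of currents leaving = 0; resistances in Ω):
  Node 1: (V_1 - 9)/200 + (V_1 - 0)/6800 + (V_1 - 0)/180 = 0
Collecting terms: 0.0107 × V_1 = 0.045  =>  V_1 = 4.205 V
Power in each resistor, P = (ΔV)²/R:
  P_R1 = (9 - 4.205)²/200 = 0.115 W
  P_R2 = (4.205 - 0)²/6800 = 0.0026 W
  P_R3 = (4.205 - 0)²/180 = 0.09821 W
P_total = P_R1 + P_R2 + P_R3 = 0.2158 W

Final answer: 0.2158 W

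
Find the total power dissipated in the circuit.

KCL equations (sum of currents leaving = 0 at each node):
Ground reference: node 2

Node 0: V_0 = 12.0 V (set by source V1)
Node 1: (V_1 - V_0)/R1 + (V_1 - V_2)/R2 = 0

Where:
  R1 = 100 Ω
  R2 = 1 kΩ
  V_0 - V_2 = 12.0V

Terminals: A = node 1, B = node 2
Nodal analysis, taking node 2 as the 0 V reference.
Source V1 fixes V_0 = 12 V.
KCL at each unknown node (sum of currents leaving = 0; resistances in Ω):
  Node 1: (V_1 - 12)/100 + (V_1 - 0)/1000 = 0
Collecting terms: 0.011 × V_1 = 0.12  =>  V_1 = 10.91 V
Power in each resistor, P = (ΔV)²/R:
  P_R1 = (12 - 10.91)²/100 = 0.0119 W
  P_R2 = (10.91 - 0)²/1000 = 0.119 W
P_total = P_R1 + P_R2 = 0.1309 W

Final answer: 0.1309 W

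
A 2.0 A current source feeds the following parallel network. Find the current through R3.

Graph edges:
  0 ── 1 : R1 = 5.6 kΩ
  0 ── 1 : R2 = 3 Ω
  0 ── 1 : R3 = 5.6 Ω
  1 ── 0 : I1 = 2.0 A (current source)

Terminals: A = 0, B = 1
All resistors sit directly between nodes 0 and 1, so they are in parallel and share one voltage V; the full source current 2 A splits among them.
1/R_par = 1/5600 + 1/3 + 1/5.6 = 0.5121 S  =>  R_par = 1.953 Ω
V = I × R_par = 2 × 1.953 = 3.906 V
I_R3 = V/R3 = 3.906/5.6 = 0.6974 A

Final answer: 0.6974 A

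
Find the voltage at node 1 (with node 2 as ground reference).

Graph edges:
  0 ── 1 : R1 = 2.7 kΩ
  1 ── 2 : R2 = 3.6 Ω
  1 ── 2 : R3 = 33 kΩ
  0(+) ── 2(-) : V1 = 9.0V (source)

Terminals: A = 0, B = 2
Nodal analysis, taking node 2 as the 0 V reference.
Source V1 fixes V_0 = 9 V.
KCL at each unknown node (sum of currents leaving = 0; resistances in Ω):
  Node 1: (V_1 - 9)/2700 + (V_1 - 0)/3.6 + (V_1 - 0)/33000 = 0
Collecting terms: 0.2782 × V_1 = 0.003333  =>  V_1 = 0.01198 V
The requested potential is V_1 = 0.01198 V.

Final answer: V_1 = 0.01198 V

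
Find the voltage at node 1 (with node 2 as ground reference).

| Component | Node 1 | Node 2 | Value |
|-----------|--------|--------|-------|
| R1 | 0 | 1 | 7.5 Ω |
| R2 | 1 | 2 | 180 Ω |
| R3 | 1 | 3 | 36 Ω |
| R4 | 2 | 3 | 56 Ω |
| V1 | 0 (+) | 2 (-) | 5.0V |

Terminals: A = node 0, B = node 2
Nodal analysis, taking node 2 as the 0 V reference.
Source V1 fixes V_0 = 5 V.
KCL at each unknown node (sum of currents leaving = 0; resistances in Ω):
  Node 1: (V_1 - 5)/7.5 + (V_1 - 0)/180 + (V_1 - V_3)/36 = 0
  Node 3: (V_3 - V_1)/36 + (V_3 - 0)/56 = 0
Collecting terms (coefficients in siemens):
  0.1667·V_1 - 0.02778·V_3 = 0.6667
  0.04563·V_3 - 0.02778·V_1 = 0
Determinant D = (0.1667)(0.04563) - (-0.02778)(-0.02778) = 0.006834
V_1 = [(0.6667)(0.04563) - (-0.02778)(0)]/D = 4.452 V
V_3 = [(0.1667)(0) - (0.6667)(-0.02778)]/D = 2.71 V
The requested potential is V_1 = 4.452 V.

Final answer: V_1 = 4.452 V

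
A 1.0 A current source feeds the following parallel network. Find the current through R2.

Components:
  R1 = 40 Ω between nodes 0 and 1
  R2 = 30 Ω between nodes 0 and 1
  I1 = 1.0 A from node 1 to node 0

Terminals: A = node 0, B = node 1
All resistors sit directly between nodes 0 and 1, so they are in parallel and share one voltage V; the full source current 1 A splits among them.
1/R_par = 1/40 + 1/30 = 0.05833 S  =>  R_par = 17.14 Ω
V = I × R_par = 1 × 17.14 = 17.14 V
I_R2 = V/R2 = 17.14/30 = 0.5714 A

Final answer: 0.5714 A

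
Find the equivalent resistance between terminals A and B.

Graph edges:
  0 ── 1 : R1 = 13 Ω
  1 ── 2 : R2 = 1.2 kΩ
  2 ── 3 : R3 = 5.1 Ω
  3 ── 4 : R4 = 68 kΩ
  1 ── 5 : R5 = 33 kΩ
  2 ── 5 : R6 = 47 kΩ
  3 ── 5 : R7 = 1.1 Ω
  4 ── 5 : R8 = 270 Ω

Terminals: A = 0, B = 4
The network is not a plain series/parallel combination. Inject a 1 A test current into terminal A (node 0) and return it from terminal B (node 4); then R_eq = V_A / (1 A).
Nodal analysis, taking node 4 as the 0 V reference.
Current source I_test pushes 1 A into node 0 and draws it out of node 4.
KCL at each unknown node (sum of currents leaving = 0; resistances in Ω):
  Node 0: (V_0 - V_1)/13 - 1 = 0
  Node 1: (V_1 - V_0)/13 + (V_1 - V_2)/1200 + (V_1 - V_5)/33000 = 0
  Node 2: (V_2 - V_1)/1200 + (V_2 - V_3)/5.1 + (V_2 - V_5)/47000 = 0
  Node 3: (V_3 - V_2)/5.1 + (V_3 - 0)/68000 + (V_3 - V_5)/1.1 = 0
  Node 5: (V_5 - V_1)/33000 + (V_5 - V_2)/47000 + (V_5 - V_3)/1.1 + (V_5 - 0)/270 = 0
Collecting terms (coefficients in siemens):
  0.07692·V_0 - 0.07692·V_1 = 1
  0.07779·V_1 - 0.07692·V_0 - 0.0008333·V_2 - 0.0000303·V_5 = 0
  0.1969·V_2 - 0.0008333·V_1 - 0.1961·V_3 - 0.00002128·V_5 = 0
  1.105·V_3 - 0.1961·V_2 - 0.9091·V_5 = 0
  0.9128·V_5 - 0.0000303·V_1 - 0.00002128·V_2 - 0.9091·V_3 = 0
Solving these 5 simultaneous equations (Gaussian elimination) gives:
  V_0 = 1446 V, V_1 = 1433 V, V_2 = 274.9 V, V_3 = 270 V
  V_5 = 268.9 V
R_eq = V_0 / 1 A = 1446 Ω = 1.446 kΩ

Final answer: 1.446 kΩ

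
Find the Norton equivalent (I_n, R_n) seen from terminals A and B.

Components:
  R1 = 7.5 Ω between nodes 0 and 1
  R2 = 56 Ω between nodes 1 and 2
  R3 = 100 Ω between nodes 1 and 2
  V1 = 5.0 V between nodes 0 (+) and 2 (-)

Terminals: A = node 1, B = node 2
Find the Thévenin equivalent first; then I_n = V_th/R_th and R_n = R_th.
Step 1 — V_th is the open-circuit voltage V_A - V_B (nothing connected across the terminals).
Nodal analysis, taking node 2 as the 0 V reference.
Source V1 fixes V_0 = 5 V.
KCL at each unknown node (sum of currents leaving = 0; resistances in Ω):
  Node 1: (V_1 - 5)/7.5 + (V_1 - 0)/56 + (V_1 - 0)/100 = 0
Collecting terms: 0.1612 × V_1 = 0.6667  =>  V_1 = 4.136 V
V_th = V_1 - V_2 = 4.136 - 0 = 4.136 V
Step 2 — R_th: zero the source — replace V1 by a short circuit (node 2 merges into node 0) — and find the resistance seen between A (node 1) and B (node 0).
Reduce the network between node 1 (A) and node 0 (B) by series/parallel combination:
  Rp1 = R1 ‖ R2 ‖ R3 (parallel, all between nodes 0 and 1) = 1/(1/7.5 + 1/56 + 1/100) = 6.204 Ω
R_th = 6.204 Ω
I_n = V_th/R_th = 4.136/6.204 = 0.6667 A, and R_n = R_th = 6.204 Ω

Final answer: I_n = 0.6667 A, R_n = 6.204 Ω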